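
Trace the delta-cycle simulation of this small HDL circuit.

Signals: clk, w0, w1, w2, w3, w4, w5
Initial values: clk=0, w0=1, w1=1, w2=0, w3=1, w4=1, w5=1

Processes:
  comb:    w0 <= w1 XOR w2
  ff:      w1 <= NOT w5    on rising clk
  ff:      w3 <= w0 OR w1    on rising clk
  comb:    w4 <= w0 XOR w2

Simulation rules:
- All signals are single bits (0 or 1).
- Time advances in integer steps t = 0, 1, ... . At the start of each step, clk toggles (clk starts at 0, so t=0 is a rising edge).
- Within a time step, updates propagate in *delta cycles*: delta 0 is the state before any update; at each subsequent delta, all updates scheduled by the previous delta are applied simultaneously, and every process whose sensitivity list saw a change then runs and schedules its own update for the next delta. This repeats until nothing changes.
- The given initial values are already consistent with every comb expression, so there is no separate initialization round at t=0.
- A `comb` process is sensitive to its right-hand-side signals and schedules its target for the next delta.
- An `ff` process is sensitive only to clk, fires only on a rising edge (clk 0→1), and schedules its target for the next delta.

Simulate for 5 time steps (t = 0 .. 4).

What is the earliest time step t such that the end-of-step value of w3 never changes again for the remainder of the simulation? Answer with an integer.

t0.Δ0 w1=1 clk=0 w4=1 w0=1 w2=0 w3=1 w5=1
t0.Δ1 w1=1 clk=1 w4=1 w0=1 w2=0 w3=1 w5=1
t0.Δ2 w1=0 clk=1 w4=1 w0=1 w2=0 w3=1 w5=1
t0.Δ3 w1=0 clk=1 w4=1 w0=0 w2=0 w3=1 w5=1
t0.Δ4 w1=0 clk=1 w4=0 w0=0 w2=0 w3=1 w5=1
t1.Δ0 w1=0 clk=1 w4=0 w0=0 w2=0 w3=1 w5=1
t1.Δ1 w1=0 clk=0 w4=0 w0=0 w2=0 w3=1 w5=1
t2.Δ0 w1=0 clk=0 w4=0 w0=0 w2=0 w3=1 w5=1
t2.Δ1 w1=0 clk=1 w4=0 w0=0 w2=0 w3=1 w5=1
t2.Δ2 w1=0 clk=1 w4=0 w0=0 w2=0 w3=0 w5=1
t3.Δ0 w1=0 clk=1 w4=0 w0=0 w2=0 w3=0 w5=1
t3.Δ1 w1=0 clk=0 w4=0 w0=0 w2=0 w3=0 w5=1
t4.Δ0 w1=0 clk=0 w4=0 w0=0 w2=0 w3=0 w5=1
t4.Δ1 w1=0 clk=1 w4=0 w0=0 w2=0 w3=0 w5=1

2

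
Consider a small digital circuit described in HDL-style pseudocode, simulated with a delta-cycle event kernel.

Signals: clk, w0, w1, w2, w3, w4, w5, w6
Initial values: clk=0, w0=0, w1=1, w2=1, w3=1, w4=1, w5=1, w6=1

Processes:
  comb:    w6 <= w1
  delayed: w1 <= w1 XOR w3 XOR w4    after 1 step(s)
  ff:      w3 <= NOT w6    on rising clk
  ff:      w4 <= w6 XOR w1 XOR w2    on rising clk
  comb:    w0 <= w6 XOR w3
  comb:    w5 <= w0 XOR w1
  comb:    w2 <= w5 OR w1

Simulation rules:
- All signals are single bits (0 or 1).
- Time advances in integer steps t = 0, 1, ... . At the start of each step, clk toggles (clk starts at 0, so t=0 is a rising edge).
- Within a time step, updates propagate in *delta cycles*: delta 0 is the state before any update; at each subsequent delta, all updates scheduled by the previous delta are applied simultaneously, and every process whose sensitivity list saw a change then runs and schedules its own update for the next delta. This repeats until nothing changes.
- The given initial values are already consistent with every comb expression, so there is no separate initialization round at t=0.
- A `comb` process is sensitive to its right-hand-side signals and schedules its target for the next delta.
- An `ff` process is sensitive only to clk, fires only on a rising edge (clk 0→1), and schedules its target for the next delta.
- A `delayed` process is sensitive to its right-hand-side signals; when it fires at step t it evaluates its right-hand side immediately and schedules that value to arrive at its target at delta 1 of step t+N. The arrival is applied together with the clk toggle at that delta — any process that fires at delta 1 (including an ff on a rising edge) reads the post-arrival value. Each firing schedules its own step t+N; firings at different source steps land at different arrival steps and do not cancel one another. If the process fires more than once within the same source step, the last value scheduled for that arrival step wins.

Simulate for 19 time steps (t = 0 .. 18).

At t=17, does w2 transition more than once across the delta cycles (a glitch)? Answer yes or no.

t=0 Δ0: w1=1 w4=1 w5=1 clk=0 w3=1 w0=0 w6=1 w2=1
  Δ1: clk:0→1
  Δ2: w3:1→0
  Δ3: w0:0→1
  Δ4: w5:1→0
  (4Δ to stable)
t=1 Δ0: w1=1 w4=1 w5=0 clk=1 w3=0 w0=1 w6=1 w2=1
  Δ1: w1:1→0, clk:1→0
  Δ2: w5:0→1, w6:1→0, w2:1→0
  Δ3: w0:1→0, w2:0→1
  Δ4: w5:1→0
  Δ5: w2:1→0
  (5Δ to stable)
t=2 Δ0: w1=0 w4=1 w5=0 clk=0 w3=0 w0=0 w6=0 w2=0
  Δ1: w1:0→1, clk:0→1
  Δ2: w5:0→1, w3:0→1, w6:0→1, w2:0→1
  (2Δ to stable)
t=3 Δ0: w1=1 w4=1 w5=1 clk=1 w3=1 w0=0 w6=1 w2=1
  Δ1: clk:1→0
  (1Δ to stable)
t=4 Δ0: w1=1 w4=1 w5=1 clk=0 w3=1 w0=0 w6=1 w2=1
  Δ1: clk:0→1
  Δ2: w3:1→0
  Δ3: w0:0→1
  Δ4: w5:1→0
  (4Δ to stable)
t=5 Δ0: w1=1 w4=1 w5=0 clk=1 w3=0 w0=1 w6=1 w2=1
  Δ1: w1:1→0, clk:1→0
  Δ2: w5:0→1, w6:1→0, w2:1→0
  Δ3: w0:1→0, w2:0→1
  Δ4: w5:1→0
  Δ5: w2:1→0
  (5Δ to stable)
t=6 Δ0: w1=0 w4=1 w5=0 clk=0 w3=0 w0=0 w6=0 w2=0
  Δ1: w1:0→1, clk:0→1
  Δ2: w5:0→1, w3:0→1, w6:0→1, w2:0→1
  (2Δ to stable)
t=7 Δ0: w1=1 w4=1 w5=1 clk=1 w3=1 w0=0 w6=1 w2=1
  Δ1: clk:1→0
  (1Δ to stable)
t=8 Δ0: w1=1 w4=1 w5=1 clk=0 w3=1 w0=0 w6=1 w2=1
  Δ1: clk:0→1
  Δ2: w3:1→0
  Δ3: w0:0→1
  Δ4: w5:1→0
  (4Δ to stable)
t=9 Δ0: w1=1 w4=1 w5=0 clk=1 w3=0 w0=1 w6=1 w2=1
  Δ1: w1:1→0, clk:1→0
  Δ2: w5:0→1, w6:1→0, w2:1→0
  Δ3: w0:1→0, w2:0→1
  Δ4: w5:1→0
  Δ5: w2:1→0
  (5Δ to stable)
t=10 Δ0: w1=0 w4=1 w5=0 clk=0 w3=0 w0=0 w6=0 w2=0
  Δ1: w1:0→1, clk:0→1
  Δ2: w5:0→1, w3:0→1, w6:0→1, w2:0→1
  (2Δ to stable)
t=11 Δ0: w1=1 w4=1 w5=1 clk=1 w3=1 w0=0 w6=1 w2=1
  Δ1: clk:1→0
  (1Δ to stable)
t=12 Δ0: w1=1 w4=1 w5=1 clk=0 w3=1 w0=0 w6=1 w2=1
  Δ1: clk:0→1
  Δ2: w3:1→0
  Δ3: w0:0→1
  Δ4: w5:1→0
  (4Δ to stable)
t=13 Δ0: w1=1 w4=1 w5=0 clk=1 w3=0 w0=1 w6=1 w2=1
  Δ1: w1:1→0, clk:1→0
  Δ2: w5:0→1, w6:1→0, w2:1→0
  Δ3: w0:1→0, w2:0→1
  Δ4: w5:1→0
  Δ5: w2:1→0
  (5Δ to stable)
t=14 Δ0: w1=0 w4=1 w5=0 clk=0 w3=0 w0=0 w6=0 w2=0
  Δ1: w1:0→1, clk:0→1
  Δ2: w5:0→1, w3:0→1, w6:0→1, w2:0→1
  (2Δ to stable)
t=15 Δ0: w1=1 w4=1 w5=1 clk=1 w3=1 w0=0 w6=1 w2=1
  Δ1: clk:1→0
  (1Δ to stable)
t=16 Δ0: w1=1 w4=1 w5=1 clk=0 w3=1 w0=0 w6=1 w2=1
  Δ1: clk:0→1
  Δ2: w3:1→0
  Δ3: w0:0→1
  Δ4: w5:1→0
  (4Δ to stable)
t=17 Δ0: w1=1 w4=1 w5=0 clk=1 w3=0 w0=1 w6=1 w2=1
  Δ1: w1:1→0, clk:1→0
  Δ2: w5:0→1, w6:1→0, w2:1→0
  Δ3: w0:1→0, w2:0→1
  Δ4: w5:1→0
  Δ5: w2:1→0
  (5Δ to stable)
t=18 Δ0: w1=0 w4=1 w5=0 clk=0 w3=0 w0=0 w6=0 w2=0
  Δ1: w1:0→1, clk:0→1
  Δ2: w5:0→1, w3:0→1, w6:0→1, w2:0→1
  (2Δ to stable)

yes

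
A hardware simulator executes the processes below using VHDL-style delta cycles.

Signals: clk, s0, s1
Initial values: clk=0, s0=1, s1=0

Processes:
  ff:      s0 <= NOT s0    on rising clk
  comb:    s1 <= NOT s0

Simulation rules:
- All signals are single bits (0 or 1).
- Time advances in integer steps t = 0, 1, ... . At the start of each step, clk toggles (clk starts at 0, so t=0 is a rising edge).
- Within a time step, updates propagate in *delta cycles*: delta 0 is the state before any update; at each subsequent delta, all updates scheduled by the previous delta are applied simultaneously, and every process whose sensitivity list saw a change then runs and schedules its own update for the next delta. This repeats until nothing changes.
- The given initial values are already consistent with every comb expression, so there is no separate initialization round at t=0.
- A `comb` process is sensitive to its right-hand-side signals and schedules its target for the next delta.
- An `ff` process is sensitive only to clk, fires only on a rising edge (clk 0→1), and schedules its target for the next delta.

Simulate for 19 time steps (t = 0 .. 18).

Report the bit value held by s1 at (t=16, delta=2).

t=0 Δ0: s1=0 clk=0 s0=1
  Δ1: clk:0→1
  Δ2: s0:1→0
  Δ3: s1:0→1
  (3Δ to stable)
t=1 Δ0: s1=1 clk=1 s0=0
  Δ1: clk:1→0
  (1Δ to stable)
t=2 Δ0: s1=1 clk=0 s0=0
  Δ1: clk:0→1
  Δ2: s0:0→1
  Δ3: s1:1→0
  (3Δ to stable)
t=3 Δ0: s1=0 clk=1 s0=1
  Δ1: clk:1→0
  (1Δ to stable)
t=4 Δ0: s1=0 clk=0 s0=1
  Δ1: clk:0→1
  Δ2: s0:1→0
  Δ3: s1:0→1
  (3Δ to stable)
t=5 Δ0: s1=1 clk=1 s0=0
  Δ1: clk:1→0
  (1Δ to stable)
t=6 Δ0: s1=1 clk=0 s0=0
  Δ1: clk:0→1
  Δ2: s0:0→1
  Δ3: s1:1→0
  (3Δ to stable)
t=7 Δ0: s1=0 clk=1 s0=1
  Δ1: clk:1→0
  (1Δ to stable)
t=8 Δ0: s1=0 clk=0 s0=1
  Δ1: clk:0→1
  Δ2: s0:1→0
  Δ3: s1:0→1
  (3Δ to stable)
t=9 Δ0: s1=1 clk=1 s0=0
  Δ1: clk:1→0
  (1Δ to stable)
t=10 Δ0: s1=1 clk=0 s0=0
  Δ1: clk:0→1
  Δ2: s0:0→1
  Δ3: s1:1→0
  (3Δ to stable)
t=11 Δ0: s1=0 clk=1 s0=1
  Δ1: clk:1→0
  (1Δ to stable)
t=12 Δ0: s1=0 clk=0 s0=1
  Δ1: clk:0→1
  Δ2: s0:1→0
  Δ3: s1:0→1
  (3Δ to stable)
t=13 Δ0: s1=1 clk=1 s0=0
  Δ1: clk:1→0
  (1Δ to stable)
t=14 Δ0: s1=1 clk=0 s0=0
  Δ1: clk:0→1
  Δ2: s0:0→1
  Δ3: s1:1→0
  (3Δ to stable)
t=15 Δ0: s1=0 clk=1 s0=1
  Δ1: clk:1→0
  (1Δ to stable)
t=16 Δ0: s1=0 clk=0 s0=1
  Δ1: clk:0→1
  Δ2: s0:1→0
  Δ3: s1:0→1
  (3Δ to stable)
t=17 Δ0: s1=1 clk=1 s0=0
  Δ1: clk:1→0
  (1Δ to stable)
t=18 Δ0: s1=1 clk=0 s0=0
  Δ1: clk:0→1
  Δ2: s0:0→1
  Δ3: s1:1→0
  (3Δ to stable)

0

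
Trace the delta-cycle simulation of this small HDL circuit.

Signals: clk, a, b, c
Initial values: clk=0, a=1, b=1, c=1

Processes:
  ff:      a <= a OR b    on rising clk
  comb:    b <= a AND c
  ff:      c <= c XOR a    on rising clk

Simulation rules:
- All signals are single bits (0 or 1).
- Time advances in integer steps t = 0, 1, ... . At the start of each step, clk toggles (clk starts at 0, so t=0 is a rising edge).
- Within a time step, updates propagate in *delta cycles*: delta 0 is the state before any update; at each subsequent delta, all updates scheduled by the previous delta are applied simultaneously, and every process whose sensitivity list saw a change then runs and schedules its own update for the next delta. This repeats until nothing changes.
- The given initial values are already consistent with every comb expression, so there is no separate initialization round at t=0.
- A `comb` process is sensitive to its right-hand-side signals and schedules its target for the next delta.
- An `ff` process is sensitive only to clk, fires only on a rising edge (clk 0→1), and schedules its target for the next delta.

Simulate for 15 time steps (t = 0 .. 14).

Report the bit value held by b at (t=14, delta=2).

0

t=0 Δ0: clk=0 b=1 a=1 c=1
  Δ1: clk:0→1
  Δ2: c:1→0
  Δ3: b:1→0
  (3Δ to stable)
t=1 Δ0: clk=1 b=0 a=1 c=0
  Δ1: clk:1→0
  (1Δ to stable)
t=2 Δ0: clk=0 b=0 a=1 c=0
  Δ1: clk:0→1
  Δ2: c:0→1
  Δ3: b:0→1
  (3Δ to stable)
t=3 Δ0: clk=1 b=1 a=1 c=1
  Δ1: clk:1→0
  (1Δ to stable)
t=4 Δ0: clk=0 b=1 a=1 c=1
  Δ1: clk:0→1
  Δ2: c:1→0
  Δ3: b:1→0
  (3Δ to stable)
t=5 Δ0: clk=1 b=0 a=1 c=0
  Δ1: clk:1→0
  (1Δ to stable)
t=6 Δ0: clk=0 b=0 a=1 c=0
  Δ1: clk:0→1
  Δ2: c:0→1
  Δ3: b:0→1
  (3Δ to stable)
t=7 Δ0: clk=1 b=1 a=1 c=1
  Δ1: clk:1→0
  (1Δ to stable)
t=8 Δ0: clk=0 b=1 a=1 c=1
  Δ1: clk:0→1
  Δ2: c:1→0
  Δ3: b:1→0
  (3Δ to stable)
t=9 Δ0: clk=1 b=0 a=1 c=0
  Δ1: clk:1→0
  (1Δ to stable)
t=10 Δ0: clk=0 b=0 a=1 c=0
  Δ1: clk:0→1
  Δ2: c:0→1
  Δ3: b:0→1
  (3Δ to stable)
t=11 Δ0: clk=1 b=1 a=1 c=1
  Δ1: clk:1→0
  (1Δ to stable)
t=12 Δ0: clk=0 b=1 a=1 c=1
  Δ1: clk:0→1
  Δ2: c:1→0
  Δ3: b:1→0
  (3Δ to stable)
t=13 Δ0: clk=1 b=0 a=1 c=0
  Δ1: clk:1→0
  (1Δ to stable)
t=14 Δ0: clk=0 b=0 a=1 c=0
  Δ1: clk:0→1
  Δ2: c:0→1
  Δ3: b:0→1
  (3Δ to stable)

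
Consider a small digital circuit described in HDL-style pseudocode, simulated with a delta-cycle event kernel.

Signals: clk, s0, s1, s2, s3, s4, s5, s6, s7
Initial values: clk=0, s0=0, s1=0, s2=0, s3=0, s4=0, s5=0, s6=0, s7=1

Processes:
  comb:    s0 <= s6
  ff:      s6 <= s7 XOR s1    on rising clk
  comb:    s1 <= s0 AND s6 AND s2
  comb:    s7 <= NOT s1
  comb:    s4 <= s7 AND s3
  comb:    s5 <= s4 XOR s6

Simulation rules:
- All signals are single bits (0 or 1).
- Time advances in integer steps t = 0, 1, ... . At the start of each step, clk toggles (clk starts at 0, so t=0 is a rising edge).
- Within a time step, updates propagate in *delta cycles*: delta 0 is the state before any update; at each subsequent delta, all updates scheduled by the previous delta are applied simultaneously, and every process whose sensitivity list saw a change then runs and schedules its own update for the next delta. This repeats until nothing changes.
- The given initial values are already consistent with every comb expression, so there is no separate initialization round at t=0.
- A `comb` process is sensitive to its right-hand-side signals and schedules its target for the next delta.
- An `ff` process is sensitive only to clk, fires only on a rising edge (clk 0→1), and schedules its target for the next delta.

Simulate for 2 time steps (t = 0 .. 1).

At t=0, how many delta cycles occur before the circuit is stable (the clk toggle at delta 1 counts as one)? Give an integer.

[bits: s7,s5,s1,clk,s2,s6,s3,s0,s4]
t=0: Δ0=100000000 Δ1=100100000 Δ2=100101000 Δ3=110101010 | 3Δ
t=1: Δ0=110101010 Δ1=110001010 | 1Δ

3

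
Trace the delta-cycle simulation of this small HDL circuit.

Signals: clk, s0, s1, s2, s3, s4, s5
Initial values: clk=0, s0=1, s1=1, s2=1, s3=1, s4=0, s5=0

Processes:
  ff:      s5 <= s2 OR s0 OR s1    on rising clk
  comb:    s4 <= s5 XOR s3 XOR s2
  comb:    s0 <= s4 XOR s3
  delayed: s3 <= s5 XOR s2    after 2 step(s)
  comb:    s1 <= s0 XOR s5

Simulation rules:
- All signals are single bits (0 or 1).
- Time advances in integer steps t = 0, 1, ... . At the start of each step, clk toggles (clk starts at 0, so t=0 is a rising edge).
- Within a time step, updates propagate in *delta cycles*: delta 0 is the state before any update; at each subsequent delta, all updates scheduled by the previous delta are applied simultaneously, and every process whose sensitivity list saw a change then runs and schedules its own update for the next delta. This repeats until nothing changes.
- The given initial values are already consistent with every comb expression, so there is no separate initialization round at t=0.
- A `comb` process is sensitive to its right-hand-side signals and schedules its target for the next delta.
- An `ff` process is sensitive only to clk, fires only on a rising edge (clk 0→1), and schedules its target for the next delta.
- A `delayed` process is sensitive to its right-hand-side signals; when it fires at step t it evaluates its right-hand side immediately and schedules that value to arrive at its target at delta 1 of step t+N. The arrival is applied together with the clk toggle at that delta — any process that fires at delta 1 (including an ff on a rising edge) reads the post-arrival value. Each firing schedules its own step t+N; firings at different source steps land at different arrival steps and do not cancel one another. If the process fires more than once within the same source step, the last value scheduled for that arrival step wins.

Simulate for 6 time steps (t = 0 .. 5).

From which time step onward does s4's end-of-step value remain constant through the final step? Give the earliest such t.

2

t0.Δ0 s1=1 clk=0 s3=1 s4=0 s5=0 s0=1 s2=1
t0.Δ1 s1=1 clk=1 s3=1 s4=0 s5=0 s0=1 s2=1
t0.Δ2 s1=1 clk=1 s3=1 s4=0 s5=1 s0=1 s2=1
t0.Δ3 s1=0 clk=1 s3=1 s4=1 s5=1 s0=1 s2=1
t0.Δ4 s1=0 clk=1 s3=1 s4=1 s5=1 s0=0 s2=1
t0.Δ5 s1=1 clk=1 s3=1 s4=1 s5=1 s0=0 s2=1
t1.Δ0 s1=1 clk=1 s3=1 s4=1 s5=1 s0=0 s2=1
t1.Δ1 s1=1 clk=0 s3=1 s4=1 s5=1 s0=0 s2=1
t2.Δ0 s1=1 clk=0 s3=1 s4=1 s5=1 s0=0 s2=1
t2.Δ1 s1=1 clk=1 s3=0 s4=1 s5=1 s0=0 s2=1
t2.Δ2 s1=1 clk=1 s3=0 s4=0 s5=1 s0=1 s2=1
t2.Δ3 s1=0 clk=1 s3=0 s4=0 s5=1 s0=0 s2=1
t2.Δ4 s1=1 clk=1 s3=0 s4=0 s5=1 s0=0 s2=1
t3.Δ0 s1=1 clk=1 s3=0 s4=0 s5=1 s0=0 s2=1
t3.Δ1 s1=1 clk=0 s3=0 s4=0 s5=1 s0=0 s2=1
t4.Δ0 s1=1 clk=0 s3=0 s4=0 s5=1 s0=0 s2=1
t4.Δ1 s1=1 clk=1 s3=0 s4=0 s5=1 s0=0 s2=1
t5.Δ0 s1=1 clk=1 s3=0 s4=0 s5=1 s0=0 s2=1
t5.Δ1 s1=1 clk=0 s3=0 s4=0 s5=1 s0=0 s2=1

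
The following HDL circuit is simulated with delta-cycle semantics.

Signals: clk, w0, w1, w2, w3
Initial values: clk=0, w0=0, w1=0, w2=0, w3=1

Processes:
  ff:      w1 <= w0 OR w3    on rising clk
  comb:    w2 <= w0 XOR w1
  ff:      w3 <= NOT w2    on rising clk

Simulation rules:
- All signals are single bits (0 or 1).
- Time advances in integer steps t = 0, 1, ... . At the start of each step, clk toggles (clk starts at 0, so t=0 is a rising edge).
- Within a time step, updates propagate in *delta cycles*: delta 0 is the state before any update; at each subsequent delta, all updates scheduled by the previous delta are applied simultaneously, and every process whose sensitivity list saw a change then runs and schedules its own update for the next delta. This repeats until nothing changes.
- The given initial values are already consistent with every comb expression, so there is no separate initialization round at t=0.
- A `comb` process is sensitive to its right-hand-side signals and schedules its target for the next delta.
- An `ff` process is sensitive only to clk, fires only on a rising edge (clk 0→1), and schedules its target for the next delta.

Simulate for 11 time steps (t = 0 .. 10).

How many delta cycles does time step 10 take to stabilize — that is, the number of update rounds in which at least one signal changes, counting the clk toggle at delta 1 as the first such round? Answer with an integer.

2

t=0 Δ0: clk=0 w2=0 w1=0 w3=1 w0=0
  Δ1: clk:0→1
  Δ2: w1:0→1
  Δ3: w2:0→1
  (3Δ to stable)
t=1 Δ0: clk=1 w2=1 w1=1 w3=1 w0=0
  Δ1: clk:1→0
  (1Δ to stable)
t=2 Δ0: clk=0 w2=1 w1=1 w3=1 w0=0
  Δ1: clk:0→1
  Δ2: w3:1→0
  (2Δ to stable)
t=3 Δ0: clk=1 w2=1 w1=1 w3=0 w0=0
  Δ1: clk:1→0
  (1Δ to stable)
t=4 Δ0: clk=0 w2=1 w1=1 w3=0 w0=0
  Δ1: clk:0→1
  Δ2: w1:1→0
  Δ3: w2:1→0
  (3Δ to stable)
t=5 Δ0: clk=1 w2=0 w1=0 w3=0 w0=0
  Δ1: clk:1→0
  (1Δ to stable)
t=6 Δ0: clk=0 w2=0 w1=0 w3=0 w0=0
  Δ1: clk:0→1
  Δ2: w3:0→1
  (2Δ to stable)
t=7 Δ0: clk=1 w2=0 w1=0 w3=1 w0=0
  Δ1: clk:1→0
  (1Δ to stable)
t=8 Δ0: clk=0 w2=0 w1=0 w3=1 w0=0
  Δ1: clk:0→1
  Δ2: w1:0→1
  Δ3: w2:0→1
  (3Δ to stable)
t=9 Δ0: clk=1 w2=1 w1=1 w3=1 w0=0
  Δ1: clk:1→0
  (1Δ to stable)
t=10 Δ0: clk=0 w2=1 w1=1 w3=1 w0=0
  Δ1: clk:0→1
  Δ2: w3:1→0
  (2Δ to stable)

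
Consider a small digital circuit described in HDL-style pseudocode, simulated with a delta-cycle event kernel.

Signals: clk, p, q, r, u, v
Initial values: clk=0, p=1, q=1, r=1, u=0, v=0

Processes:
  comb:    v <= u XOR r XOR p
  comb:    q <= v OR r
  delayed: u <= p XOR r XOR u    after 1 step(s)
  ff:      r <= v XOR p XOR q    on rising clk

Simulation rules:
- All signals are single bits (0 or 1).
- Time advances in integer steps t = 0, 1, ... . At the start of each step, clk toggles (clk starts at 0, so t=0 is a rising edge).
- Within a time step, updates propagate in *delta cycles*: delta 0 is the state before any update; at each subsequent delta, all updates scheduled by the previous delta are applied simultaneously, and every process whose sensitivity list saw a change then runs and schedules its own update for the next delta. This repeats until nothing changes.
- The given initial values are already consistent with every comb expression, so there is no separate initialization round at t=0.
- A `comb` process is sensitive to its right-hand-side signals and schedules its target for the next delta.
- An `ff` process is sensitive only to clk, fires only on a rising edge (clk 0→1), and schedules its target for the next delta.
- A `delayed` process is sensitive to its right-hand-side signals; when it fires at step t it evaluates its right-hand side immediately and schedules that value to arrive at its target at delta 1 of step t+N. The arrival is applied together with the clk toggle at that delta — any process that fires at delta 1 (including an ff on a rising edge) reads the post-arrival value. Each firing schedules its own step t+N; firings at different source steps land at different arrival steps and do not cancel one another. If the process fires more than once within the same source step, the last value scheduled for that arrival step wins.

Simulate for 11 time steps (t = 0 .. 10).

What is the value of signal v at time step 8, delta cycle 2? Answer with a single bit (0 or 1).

0

t0.Δ0 p=1 v=0 r=1 q=1 u=0 clk=0
t0.Δ1 p=1 v=0 r=1 q=1 u=0 clk=1
t0.Δ2 p=1 v=0 r=0 q=1 u=0 clk=1
t0.Δ3 p=1 v=1 r=0 q=0 u=0 clk=1
t0.Δ4 p=1 v=1 r=0 q=1 u=0 clk=1
t1.Δ0 p=1 v=1 r=0 q=1 u=0 clk=1
t1.Δ1 p=1 v=1 r=0 q=1 u=1 clk=0
t1.Δ2 p=1 v=0 r=0 q=1 u=1 clk=0
t1.Δ3 p=1 v=0 r=0 q=0 u=1 clk=0
t2.Δ0 p=1 v=0 r=0 q=0 u=1 clk=0
t2.Δ1 p=1 v=0 r=0 q=0 u=0 clk=1
t2.Δ2 p=1 v=1 r=1 q=0 u=0 clk=1
t2.Δ3 p=1 v=0 r=1 q=1 u=0 clk=1
t3.Δ0 p=1 v=0 r=1 q=1 u=0 clk=1
t3.Δ1 p=1 v=0 r=1 q=1 u=0 clk=0
t4.Δ0 p=1 v=0 r=1 q=1 u=0 clk=0
t4.Δ1 p=1 v=0 r=1 q=1 u=0 clk=1
t4.Δ2 p=1 v=0 r=0 q=1 u=0 clk=1
t4.Δ3 p=1 v=1 r=0 q=0 u=0 clk=1
t4.Δ4 p=1 v=1 r=0 q=1 u=0 clk=1
t5.Δ0 p=1 v=1 r=0 q=1 u=0 clk=1
t5.Δ1 p=1 v=1 r=0 q=1 u=1 clk=0
t5.Δ2 p=1 v=0 r=0 q=1 u=1 clk=0
t5.Δ3 p=1 v=0 r=0 q=0 u=1 clk=0
t6.Δ0 p=1 v=0 r=0 q=0 u=1 clk=0
t6.Δ1 p=1 v=0 r=0 q=0 u=0 clk=1
t6.Δ2 p=1 v=1 r=1 q=0 u=0 clk=1
t6.Δ3 p=1 v=0 r=1 q=1 u=0 clk=1
t7.Δ0 p=1 v=0 r=1 q=1 u=0 clk=1
t7.Δ1 p=1 v=0 r=1 q=1 u=0 clk=0
t8.Δ0 p=1 v=0 r=1 q=1 u=0 clk=0
t8.Δ1 p=1 v=0 r=1 q=1 u=0 clk=1
t8.Δ2 p=1 v=0 r=0 q=1 u=0 clk=1
t8.Δ3 p=1 v=1 r=0 q=0 u=0 clk=1
t8.Δ4 p=1 v=1 r=0 q=1 u=0 clk=1
t9.Δ0 p=1 v=1 r=0 q=1 u=0 clk=1
t9.Δ1 p=1 v=1 r=0 q=1 u=1 clk=0
t9.Δ2 p=1 v=0 r=0 q=1 u=1 clk=0
t9.Δ3 p=1 v=0 r=0 q=0 u=1 clk=0
t10.Δ0 p=1 v=0 r=0 q=0 u=1 clk=0
t10.Δ1 p=1 v=0 r=0 q=0 u=0 clk=1
t10.Δ2 p=1 v=1 r=1 q=0 u=0 clk=1
t10.Δ3 p=1 v=0 r=1 q=1 u=0 clk=1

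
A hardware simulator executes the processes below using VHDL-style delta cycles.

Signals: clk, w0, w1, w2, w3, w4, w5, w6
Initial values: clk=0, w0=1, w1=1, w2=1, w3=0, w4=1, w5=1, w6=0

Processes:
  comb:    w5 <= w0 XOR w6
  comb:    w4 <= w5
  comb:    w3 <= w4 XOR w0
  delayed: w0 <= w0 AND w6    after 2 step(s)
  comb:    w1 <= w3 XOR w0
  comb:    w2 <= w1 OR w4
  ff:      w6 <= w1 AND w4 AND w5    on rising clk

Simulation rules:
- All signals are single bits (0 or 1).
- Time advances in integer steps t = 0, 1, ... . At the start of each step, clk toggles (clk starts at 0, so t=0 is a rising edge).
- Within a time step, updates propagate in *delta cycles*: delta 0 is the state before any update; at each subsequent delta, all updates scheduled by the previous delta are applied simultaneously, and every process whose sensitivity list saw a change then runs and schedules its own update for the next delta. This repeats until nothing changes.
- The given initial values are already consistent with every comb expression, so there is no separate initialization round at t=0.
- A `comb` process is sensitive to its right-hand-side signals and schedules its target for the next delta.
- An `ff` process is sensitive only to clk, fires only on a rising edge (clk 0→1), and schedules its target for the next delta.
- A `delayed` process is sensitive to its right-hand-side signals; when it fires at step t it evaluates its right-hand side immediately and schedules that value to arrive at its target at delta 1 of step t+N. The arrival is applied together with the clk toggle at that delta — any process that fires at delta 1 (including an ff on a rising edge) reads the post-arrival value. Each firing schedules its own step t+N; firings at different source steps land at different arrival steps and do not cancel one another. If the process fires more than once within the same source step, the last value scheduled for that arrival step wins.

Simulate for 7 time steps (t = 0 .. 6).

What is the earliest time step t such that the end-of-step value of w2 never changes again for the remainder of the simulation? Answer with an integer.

2

[bits: w5,clk,w2,w4,w1,w6,w0,w3]
t=0: Δ0=10111010 Δ1=11111010 Δ2=11111110 Δ3=01111110 Δ4=01101110 Δ5=01101111 Δ6=01100111 Δ7=01000111 | 7Δ
t=1: Δ0=01000111 Δ1=00000111 | 1Δ
t=2: Δ0=00000111 Δ1=01000111 Δ2=01000011 Δ3=11000011 Δ4=11010011 Δ5=11110010 Δ6=11111010 | 6Δ
t=3: Δ0=11111010 Δ1=10111010 | 1Δ
t=4: Δ0=10111010 Δ1=11111000 Δ2=01110101 Δ3=11101101 Δ4=11111100 Δ5=11110101 Δ6=11111101 | 6Δ
t=5: Δ0=11111101 Δ1=10111101 | 1Δ
t=6: Δ0=10111101 Δ1=11111101 | 1Δ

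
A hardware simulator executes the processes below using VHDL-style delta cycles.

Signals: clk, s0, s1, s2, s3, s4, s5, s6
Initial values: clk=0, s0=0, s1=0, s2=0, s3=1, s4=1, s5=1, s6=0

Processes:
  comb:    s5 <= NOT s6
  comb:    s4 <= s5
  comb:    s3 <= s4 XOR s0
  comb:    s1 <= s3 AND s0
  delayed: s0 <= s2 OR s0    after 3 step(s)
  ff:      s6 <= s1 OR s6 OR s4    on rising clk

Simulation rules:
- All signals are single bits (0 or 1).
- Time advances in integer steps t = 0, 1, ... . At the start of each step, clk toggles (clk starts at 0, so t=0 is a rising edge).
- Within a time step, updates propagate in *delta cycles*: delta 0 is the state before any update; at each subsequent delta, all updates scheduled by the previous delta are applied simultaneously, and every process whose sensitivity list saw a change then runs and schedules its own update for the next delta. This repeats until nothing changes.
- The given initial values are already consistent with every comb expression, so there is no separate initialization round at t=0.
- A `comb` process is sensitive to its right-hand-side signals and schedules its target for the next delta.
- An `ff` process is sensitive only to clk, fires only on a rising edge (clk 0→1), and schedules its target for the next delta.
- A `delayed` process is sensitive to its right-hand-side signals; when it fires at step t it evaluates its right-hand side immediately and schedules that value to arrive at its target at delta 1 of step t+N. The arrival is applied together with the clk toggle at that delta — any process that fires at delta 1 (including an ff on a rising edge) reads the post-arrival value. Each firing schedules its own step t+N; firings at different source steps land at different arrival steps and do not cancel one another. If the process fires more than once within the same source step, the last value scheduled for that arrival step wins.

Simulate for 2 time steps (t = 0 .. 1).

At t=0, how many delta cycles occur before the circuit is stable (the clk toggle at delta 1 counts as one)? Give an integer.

5

t0.Δ0 s3=1 clk=0 s1=0 s4=1 s6=0 s2=0 s0=0 s5=1
t0.Δ1 s3=1 clk=1 s1=0 s4=1 s6=0 s2=0 s0=0 s5=1
t0.Δ2 s3=1 clk=1 s1=0 s4=1 s6=1 s2=0 s0=0 s5=1
t0.Δ3 s3=1 clk=1 s1=0 s4=1 s6=1 s2=0 s0=0 s5=0
t0.Δ4 s3=1 clk=1 s1=0 s4=0 s6=1 s2=0 s0=0 s5=0
t0.Δ5 s3=0 clk=1 s1=0 s4=0 s6=1 s2=0 s0=0 s5=0
t1.Δ0 s3=0 clk=1 s1=0 s4=0 s6=1 s2=0 s0=0 s5=0
t1.Δ1 s3=0 clk=0 s1=0 s4=0 s6=1 s2=0 s0=0 s5=0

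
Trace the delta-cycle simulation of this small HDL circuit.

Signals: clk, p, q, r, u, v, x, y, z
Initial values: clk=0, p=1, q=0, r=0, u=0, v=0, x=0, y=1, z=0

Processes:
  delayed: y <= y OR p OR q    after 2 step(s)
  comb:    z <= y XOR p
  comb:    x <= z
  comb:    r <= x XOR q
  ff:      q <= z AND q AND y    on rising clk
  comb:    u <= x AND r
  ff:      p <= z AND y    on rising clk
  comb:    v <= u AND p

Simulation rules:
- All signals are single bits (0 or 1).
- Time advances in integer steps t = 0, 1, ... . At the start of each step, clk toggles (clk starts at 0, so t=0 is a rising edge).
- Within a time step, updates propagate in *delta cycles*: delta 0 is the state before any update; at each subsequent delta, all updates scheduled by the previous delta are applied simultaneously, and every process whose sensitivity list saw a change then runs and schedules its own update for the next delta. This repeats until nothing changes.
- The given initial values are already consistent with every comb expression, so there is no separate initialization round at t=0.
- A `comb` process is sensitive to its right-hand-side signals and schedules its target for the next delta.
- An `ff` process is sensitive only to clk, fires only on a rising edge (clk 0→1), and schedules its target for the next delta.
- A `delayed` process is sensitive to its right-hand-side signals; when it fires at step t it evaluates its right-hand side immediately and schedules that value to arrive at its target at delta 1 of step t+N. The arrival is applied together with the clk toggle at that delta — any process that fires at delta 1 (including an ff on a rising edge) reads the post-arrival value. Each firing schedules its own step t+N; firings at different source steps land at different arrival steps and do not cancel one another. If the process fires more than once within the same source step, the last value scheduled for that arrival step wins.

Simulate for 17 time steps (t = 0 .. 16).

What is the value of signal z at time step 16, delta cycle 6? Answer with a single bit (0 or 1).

1

t0.Δ0 z=0 p=1 q=0 clk=0 x=0 u=0 v=0 y=1 r=0
t0.Δ1 z=0 p=1 q=0 clk=1 x=0 u=0 v=0 y=1 r=0
t0.Δ2 z=0 p=0 q=0 clk=1 x=0 u=0 v=0 y=1 r=0
t0.Δ3 z=1 p=0 q=0 clk=1 x=0 u=0 v=0 y=1 r=0
t0.Δ4 z=1 p=0 q=0 clk=1 x=1 u=0 v=0 y=1 r=0
t0.Δ5 z=1 p=0 q=0 clk=1 x=1 u=0 v=0 y=1 r=1
t0.Δ6 z=1 p=0 q=0 clk=1 x=1 u=1 v=0 y=1 r=1
t1.Δ0 z=1 p=0 q=0 clk=1 x=1 u=1 v=0 y=1 r=1
t1.Δ1 z=1 p=0 q=0 clk=0 x=1 u=1 v=0 y=1 r=1
t2.Δ0 z=1 p=0 q=0 clk=0 x=1 u=1 v=0 y=1 r=1
t2.Δ1 z=1 p=0 q=0 clk=1 x=1 u=1 v=0 y=1 r=1
t2.Δ2 z=1 p=1 q=0 clk=1 x=1 u=1 v=0 y=1 r=1
t2.Δ3 z=0 p=1 q=0 clk=1 x=1 u=1 v=1 y=1 r=1
t2.Δ4 z=0 p=1 q=0 clk=1 x=0 u=1 v=1 y=1 r=1
t2.Δ5 z=0 p=1 q=0 clk=1 x=0 u=0 v=1 y=1 r=0
t2.Δ6 z=0 p=1 q=0 clk=1 x=0 u=0 v=0 y=1 r=0
t3.Δ0 z=0 p=1 q=0 clk=1 x=0 u=0 v=0 y=1 r=0
t3.Δ1 z=0 p=1 q=0 clk=0 x=0 u=0 v=0 y=1 r=0
t4.Δ0 z=0 p=1 q=0 clk=0 x=0 u=0 v=0 y=1 r=0
t4.Δ1 z=0 p=1 q=0 clk=1 x=0 u=0 v=0 y=1 r=0
t4.Δ2 z=0 p=0 q=0 clk=1 x=0 u=0 v=0 y=1 r=0
t4.Δ3 z=1 p=0 q=0 clk=1 x=0 u=0 v=0 y=1 r=0
t4.Δ4 z=1 p=0 q=0 clk=1 x=1 u=0 v=0 y=1 r=0
t4.Δ5 z=1 p=0 q=0 clk=1 x=1 u=0 v=0 y=1 r=1
t4.Δ6 z=1 p=0 q=0 clk=1 x=1 u=1 v=0 y=1 r=1
t5.Δ0 z=1 p=0 q=0 clk=1 x=1 u=1 v=0 y=1 r=1
t5.Δ1 z=1 p=0 q=0 clk=0 x=1 u=1 v=0 y=1 r=1
t6.Δ0 z=1 p=0 q=0 clk=0 x=1 u=1 v=0 y=1 r=1
t6.Δ1 z=1 p=0 q=0 clk=1 x=1 u=1 v=0 y=1 r=1
t6.Δ2 z=1 p=1 q=0 clk=1 x=1 u=1 v=0 y=1 r=1
t6.Δ3 z=0 p=1 q=0 clk=1 x=1 u=1 v=1 y=1 r=1
t6.Δ4 z=0 p=1 q=0 clk=1 x=0 u=1 v=1 y=1 r=1
t6.Δ5 z=0 p=1 q=0 clk=1 x=0 u=0 v=1 y=1 r=0
t6.Δ6 z=0 p=1 q=0 clk=1 x=0 u=0 v=0 y=1 r=0
t7.Δ0 z=0 p=1 q=0 clk=1 x=0 u=0 v=0 y=1 r=0
t7.Δ1 z=0 p=1 q=0 clk=0 x=0 u=0 v=0 y=1 r=0
t8.Δ0 z=0 p=1 q=0 clk=0 x=0 u=0 v=0 y=1 r=0
t8.Δ1 z=0 p=1 q=0 clk=1 x=0 u=0 v=0 y=1 r=0
t8.Δ2 z=0 p=0 q=0 clk=1 x=0 u=0 v=0 y=1 r=0
t8.Δ3 z=1 p=0 q=0 clk=1 x=0 u=0 v=0 y=1 r=0
t8.Δ4 z=1 p=0 q=0 clk=1 x=1 u=0 v=0 y=1 r=0
t8.Δ5 z=1 p=0 q=0 clk=1 x=1 u=0 v=0 y=1 r=1
t8.Δ6 z=1 p=0 q=0 clk=1 x=1 u=1 v=0 y=1 r=1
t9.Δ0 z=1 p=0 q=0 clk=1 x=1 u=1 v=0 y=1 r=1
t9.Δ1 z=1 p=0 q=0 clk=0 x=1 u=1 v=0 y=1 r=1
t10.Δ0 z=1 p=0 q=0 clk=0 x=1 u=1 v=0 y=1 r=1
t10.Δ1 z=1 p=0 q=0 clk=1 x=1 u=1 v=0 y=1 r=1
t10.Δ2 z=1 p=1 q=0 clk=1 x=1 u=1 v=0 y=1 r=1
t10.Δ3 z=0 p=1 q=0 clk=1 x=1 u=1 v=1 y=1 r=1
t10.Δ4 z=0 p=1 q=0 clk=1 x=0 u=1 v=1 y=1 r=1
t10.Δ5 z=0 p=1 q=0 clk=1 x=0 u=0 v=1 y=1 r=0
t10.Δ6 z=0 p=1 q=0 clk=1 x=0 u=0 v=0 y=1 r=0
t11.Δ0 z=0 p=1 q=0 clk=1 x=0 u=0 v=0 y=1 r=0
t11.Δ1 z=0 p=1 q=0 clk=0 x=0 u=0 v=0 y=1 r=0
t12.Δ0 z=0 p=1 q=0 clk=0 x=0 u=0 v=0 y=1 r=0
t12.Δ1 z=0 p=1 q=0 clk=1 x=0 u=0 v=0 y=1 r=0
t12.Δ2 z=0 p=0 q=0 clk=1 x=0 u=0 v=0 y=1 r=0
t12.Δ3 z=1 p=0 q=0 clk=1 x=0 u=0 v=0 y=1 r=0
t12.Δ4 z=1 p=0 q=0 clk=1 x=1 u=0 v=0 y=1 r=0
t12.Δ5 z=1 p=0 q=0 clk=1 x=1 u=0 v=0 y=1 r=1
t12.Δ6 z=1 p=0 q=0 clk=1 x=1 u=1 v=0 y=1 r=1
t13.Δ0 z=1 p=0 q=0 clk=1 x=1 u=1 v=0 y=1 r=1
t13.Δ1 z=1 p=0 q=0 clk=0 x=1 u=1 v=0 y=1 r=1
t14.Δ0 z=1 p=0 q=0 clk=0 x=1 u=1 v=0 y=1 r=1
t14.Δ1 z=1 p=0 q=0 clk=1 x=1 u=1 v=0 y=1 r=1
t14.Δ2 z=1 p=1 q=0 clk=1 x=1 u=1 v=0 y=1 r=1
t14.Δ3 z=0 p=1 q=0 clk=1 x=1 u=1 v=1 y=1 r=1
t14.Δ4 z=0 p=1 q=0 clk=1 x=0 u=1 v=1 y=1 r=1
t14.Δ5 z=0 p=1 q=0 clk=1 x=0 u=0 v=1 y=1 r=0
t14.Δ6 z=0 p=1 q=0 clk=1 x=0 u=0 v=0 y=1 r=0
t15.Δ0 z=0 p=1 q=0 clk=1 x=0 u=0 v=0 y=1 r=0
t15.Δ1 z=0 p=1 q=0 clk=0 x=0 u=0 v=0 y=1 r=0
t16.Δ0 z=0 p=1 q=0 clk=0 x=0 u=0 v=0 y=1 r=0
t16.Δ1 z=0 p=1 q=0 clk=1 x=0 u=0 v=0 y=1 r=0
t16.Δ2 z=0 p=0 q=0 clk=1 x=0 u=0 v=0 y=1 r=0
t16.Δ3 z=1 p=0 q=0 clk=1 x=0 u=0 v=0 y=1 r=0
t16.Δ4 z=1 p=0 q=0 clk=1 x=1 u=0 v=0 y=1 r=0
t16.Δ5 z=1 p=0 q=0 clk=1 x=1 u=0 v=0 y=1 r=1
t16.Δ6 z=1 p=0 q=0 clk=1 x=1 u=1 v=0 y=1 r=1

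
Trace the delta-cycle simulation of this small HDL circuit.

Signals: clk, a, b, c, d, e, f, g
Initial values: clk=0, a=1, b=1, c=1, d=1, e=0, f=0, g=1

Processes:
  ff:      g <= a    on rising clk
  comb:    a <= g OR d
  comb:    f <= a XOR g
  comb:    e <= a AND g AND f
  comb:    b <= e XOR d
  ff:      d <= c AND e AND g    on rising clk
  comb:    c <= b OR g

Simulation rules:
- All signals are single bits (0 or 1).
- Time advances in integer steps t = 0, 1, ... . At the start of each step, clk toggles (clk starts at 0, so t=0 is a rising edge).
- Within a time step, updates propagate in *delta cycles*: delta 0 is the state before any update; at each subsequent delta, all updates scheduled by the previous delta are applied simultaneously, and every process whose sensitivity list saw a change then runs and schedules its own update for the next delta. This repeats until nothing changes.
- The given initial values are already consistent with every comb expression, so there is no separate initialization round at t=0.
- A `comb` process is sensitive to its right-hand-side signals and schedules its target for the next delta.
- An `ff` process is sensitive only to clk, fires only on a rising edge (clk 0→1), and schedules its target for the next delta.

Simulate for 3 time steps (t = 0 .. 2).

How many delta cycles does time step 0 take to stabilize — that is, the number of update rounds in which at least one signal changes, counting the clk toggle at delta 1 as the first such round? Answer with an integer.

t=0 Δ0: b=1 c=1 a=1 clk=0 f=0 e=0 g=1 d=1
  Δ1: clk:0→1
  Δ2: d:1→0
  Δ3: b:1→0
  (3Δ to stable)
t=1 Δ0: b=0 c=1 a=1 clk=1 f=0 e=0 g=1 d=0
  Δ1: clk:1→0
  (1Δ to stable)
t=2 Δ0: b=0 c=1 a=1 clk=0 f=0 e=0 g=1 d=0
  Δ1: clk:0→1
  (1Δ to stable)

3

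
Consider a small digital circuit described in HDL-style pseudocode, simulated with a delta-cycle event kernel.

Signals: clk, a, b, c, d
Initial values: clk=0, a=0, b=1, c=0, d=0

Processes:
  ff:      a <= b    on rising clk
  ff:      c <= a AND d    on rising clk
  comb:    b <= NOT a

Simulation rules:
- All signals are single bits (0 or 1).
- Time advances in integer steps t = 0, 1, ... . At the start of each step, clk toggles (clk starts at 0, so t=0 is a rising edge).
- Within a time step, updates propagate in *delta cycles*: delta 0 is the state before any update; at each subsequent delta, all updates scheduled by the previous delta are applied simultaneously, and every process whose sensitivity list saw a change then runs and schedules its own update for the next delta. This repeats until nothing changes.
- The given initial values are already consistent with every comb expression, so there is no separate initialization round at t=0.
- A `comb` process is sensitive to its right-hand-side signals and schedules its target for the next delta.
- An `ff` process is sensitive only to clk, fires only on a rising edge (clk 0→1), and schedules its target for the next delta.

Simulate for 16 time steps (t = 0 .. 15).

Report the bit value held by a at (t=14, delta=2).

0

t=0 Δ0: b=1 c=0 clk=0 d=0 a=0
  Δ1: clk:0→1
  Δ2: a:0→1
  Δ3: b:1→0
  (3Δ to stable)
t=1 Δ0: b=0 c=0 clk=1 d=0 a=1
  Δ1: clk:1→0
  (1Δ to stable)
t=2 Δ0: b=0 c=0 clk=0 d=0 a=1
  Δ1: clk:0→1
  Δ2: a:1→0
  Δ3: b:0→1
  (3Δ to stable)
t=3 Δ0: b=1 c=0 clk=1 d=0 a=0
  Δ1: clk:1→0
  (1Δ to stable)
t=4 Δ0: b=1 c=0 clk=0 d=0 a=0
  Δ1: clk:0→1
  Δ2: a:0→1
  Δ3: b:1→0
  (3Δ to stable)
t=5 Δ0: b=0 c=0 clk=1 d=0 a=1
  Δ1: clk:1→0
  (1Δ to stable)
t=6 Δ0: b=0 c=0 clk=0 d=0 a=1
  Δ1: clk:0→1
  Δ2: a:1→0
  Δ3: b:0→1
  (3Δ to stable)
t=7 Δ0: b=1 c=0 clk=1 d=0 a=0
  Δ1: clk:1→0
  (1Δ to stable)
t=8 Δ0: b=1 c=0 clk=0 d=0 a=0
  Δ1: clk:0→1
  Δ2: a:0→1
  Δ3: b:1→0
  (3Δ to stable)
t=9 Δ0: b=0 c=0 clk=1 d=0 a=1
  Δ1: clk:1→0
  (1Δ to stable)
t=10 Δ0: b=0 c=0 clk=0 d=0 a=1
  Δ1: clk:0→1
  Δ2: a:1→0
  Δ3: b:0→1
  (3Δ to stable)
t=11 Δ0: b=1 c=0 clk=1 d=0 a=0
  Δ1: clk:1→0
  (1Δ to stable)
t=12 Δ0: b=1 c=0 clk=0 d=0 a=0
  Δ1: clk:0→1
  Δ2: a:0→1
  Δ3: b:1→0
  (3Δ to stable)
t=13 Δ0: b=0 c=0 clk=1 d=0 a=1
  Δ1: clk:1→0
  (1Δ to stable)
t=14 Δ0: b=0 c=0 clk=0 d=0 a=1
  Δ1: clk:0→1
  Δ2: a:1→0
  Δ3: b:0→1
  (3Δ to stable)
t=15 Δ0: b=1 c=0 clk=1 d=0 a=0
  Δ1: clk:1→0
  (1Δ to stable)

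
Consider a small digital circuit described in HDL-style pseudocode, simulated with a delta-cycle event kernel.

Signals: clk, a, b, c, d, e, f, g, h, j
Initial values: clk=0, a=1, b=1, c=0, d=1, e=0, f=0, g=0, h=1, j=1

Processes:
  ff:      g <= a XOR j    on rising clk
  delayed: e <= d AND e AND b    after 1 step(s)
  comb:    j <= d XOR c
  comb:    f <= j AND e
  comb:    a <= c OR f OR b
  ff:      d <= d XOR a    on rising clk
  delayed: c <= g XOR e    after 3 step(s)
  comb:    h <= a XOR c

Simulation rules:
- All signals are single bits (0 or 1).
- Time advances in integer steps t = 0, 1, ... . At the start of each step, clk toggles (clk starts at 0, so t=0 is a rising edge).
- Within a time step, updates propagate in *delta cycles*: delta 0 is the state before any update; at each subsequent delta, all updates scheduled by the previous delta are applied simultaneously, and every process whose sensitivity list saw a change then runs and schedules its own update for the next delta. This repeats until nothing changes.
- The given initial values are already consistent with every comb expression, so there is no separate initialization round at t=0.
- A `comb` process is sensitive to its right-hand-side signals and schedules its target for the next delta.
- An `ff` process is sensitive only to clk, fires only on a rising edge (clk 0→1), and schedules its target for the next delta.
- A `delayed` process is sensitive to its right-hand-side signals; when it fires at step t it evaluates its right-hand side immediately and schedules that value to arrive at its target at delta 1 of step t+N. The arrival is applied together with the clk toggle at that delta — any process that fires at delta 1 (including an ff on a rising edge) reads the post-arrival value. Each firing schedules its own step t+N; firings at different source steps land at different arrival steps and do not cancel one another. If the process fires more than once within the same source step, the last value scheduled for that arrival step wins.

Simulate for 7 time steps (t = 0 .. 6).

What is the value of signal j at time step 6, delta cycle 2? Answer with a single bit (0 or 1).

t0.Δ0 e=0 a=1 b=1 c=0 d=1 f=0 j=1 g=0 clk=0 h=1
t0.Δ1 e=0 a=1 b=1 c=0 d=1 f=0 j=1 g=0 clk=1 h=1
t0.Δ2 e=0 a=1 b=1 c=0 d=0 f=0 j=1 g=0 clk=1 h=1
t0.Δ3 e=0 a=1 b=1 c=0 d=0 f=0 j=0 g=0 clk=1 h=1
t1.Δ0 e=0 a=1 b=1 c=0 d=0 f=0 j=0 g=0 clk=1 h=1
t1.Δ1 e=0 a=1 b=1 c=0 d=0 f=0 j=0 g=0 clk=0 h=1
t2.Δ0 e=0 a=1 b=1 c=0 d=0 f=0 j=0 g=0 clk=0 h=1
t2.Δ1 e=0 a=1 b=1 c=0 d=0 f=0 j=0 g=0 clk=1 h=1
t2.Δ2 e=0 a=1 b=1 c=0 d=1 f=0 j=0 g=1 clk=1 h=1
t2.Δ3 e=0 a=1 b=1 c=0 d=1 f=0 j=1 g=1 clk=1 h=1
t3.Δ0 e=0 a=1 b=1 c=0 d=1 f=0 j=1 g=1 clk=1 h=1
t3.Δ1 e=0 a=1 b=1 c=0 d=1 f=0 j=1 g=1 clk=0 h=1
t4.Δ0 e=0 a=1 b=1 c=0 d=1 f=0 j=1 g=1 clk=0 h=1
t4.Δ1 e=0 a=1 b=1 c=0 d=1 f=0 j=1 g=1 clk=1 h=1
t4.Δ2 e=0 a=1 b=1 c=0 d=0 f=0 j=1 g=0 clk=1 h=1
t4.Δ3 e=0 a=1 b=1 c=0 d=0 f=0 j=0 g=0 clk=1 h=1
t5.Δ0 e=0 a=1 b=1 c=0 d=0 f=0 j=0 g=0 clk=1 h=1
t5.Δ1 e=0 a=1 b=1 c=1 d=0 f=0 j=0 g=0 clk=0 h=1
t5.Δ2 e=0 a=1 b=1 c=1 d=0 f=0 j=1 g=0 clk=0 h=0
t6.Δ0 e=0 a=1 b=1 c=1 d=0 f=0 j=1 g=0 clk=0 h=0
t6.Δ1 e=0 a=1 b=1 c=1 d=0 f=0 j=1 g=0 clk=1 h=0
t6.Δ2 e=0 a=1 b=1 c=1 d=1 f=0 j=1 g=0 clk=1 h=0
t6.Δ3 e=0 a=1 b=1 c=1 d=1 f=0 j=0 g=0 clk=1 h=0

1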